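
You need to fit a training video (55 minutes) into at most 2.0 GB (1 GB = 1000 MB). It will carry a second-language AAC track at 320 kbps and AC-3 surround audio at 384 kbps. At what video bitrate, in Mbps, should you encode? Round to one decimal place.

4.1 Mbps

Budget: 2.0 GB = 16000.0 Mb.
55 min = 3300 s
Total bitrate budget: 16000.0 Mb / 3300 s = 4.848 Mbps.
Audio total: 320 + 384 = 704 kbps = 0.704 Mbps.
Video: 4.848 − 0.704 = 4.144 Mbps.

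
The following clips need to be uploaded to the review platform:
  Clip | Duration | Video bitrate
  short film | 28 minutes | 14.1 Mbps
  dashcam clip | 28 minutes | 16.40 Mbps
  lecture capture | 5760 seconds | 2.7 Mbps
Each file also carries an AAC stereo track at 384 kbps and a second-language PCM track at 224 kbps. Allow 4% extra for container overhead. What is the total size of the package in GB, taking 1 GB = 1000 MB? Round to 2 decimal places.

Audio total: 384 + 224 = 608 kbps = 0.608 Mbps.
short film: 14.708 Mbps × 1680 s × 1.04 = 25697.8 Mb
dashcam clip: 17.008 Mbps × 1680 s × 1.04 = 29716.4 Mb
lecture capture: 3.308 Mbps × 5760 s × 1.04 = 19816.2 Mb
Total: 75230.4 Mb = 9403.8 MB.
= 9.404 GB.

9.40 GB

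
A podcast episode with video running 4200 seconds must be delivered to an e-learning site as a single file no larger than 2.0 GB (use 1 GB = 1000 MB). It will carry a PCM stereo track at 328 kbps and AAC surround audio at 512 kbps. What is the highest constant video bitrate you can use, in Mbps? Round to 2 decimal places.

Budget: 2.0 GB = 16000.0 Mb.
Total bitrate budget: 16000.0 Mb / 4200 s = 3.810 Mbps.
Audio total: 328 + 512 = 840 kbps = 0.840 Mbps.
Video: 3.810 − 0.840 = 2.970 Mbps.

2.97 Mbps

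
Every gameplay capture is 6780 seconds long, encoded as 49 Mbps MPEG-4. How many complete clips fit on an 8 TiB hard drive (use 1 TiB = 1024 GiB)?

Per item: 49.000 Mbps × 6780 s = 332,220 Mb = 41,528 MB.
Capacity: 8 TiB = 70,368,744 Mb; 211.81 items → 211 complete.

211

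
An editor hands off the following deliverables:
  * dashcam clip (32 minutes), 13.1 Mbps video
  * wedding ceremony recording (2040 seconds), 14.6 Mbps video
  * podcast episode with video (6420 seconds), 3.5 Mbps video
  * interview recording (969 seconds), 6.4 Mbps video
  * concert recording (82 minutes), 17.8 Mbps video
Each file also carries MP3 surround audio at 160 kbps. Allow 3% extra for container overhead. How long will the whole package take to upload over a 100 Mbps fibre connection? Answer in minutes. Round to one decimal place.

Audio: 160 kbps = 0.160 Mbps.
dashcam clip: 13.260 Mbps × 1920 s × 1.03 = 26223.0 Mb
wedding ceremony recording: 14.760 Mbps × 2040 s × 1.03 = 31013.7 Mb
podcast episode with video: 3.660 Mbps × 6420 s × 1.03 = 24202.1 Mb
interview recording: 6.560 Mbps × 969 s × 1.03 = 6547.3 Mb
concert recording: 17.960 Mbps × 4920 s × 1.03 = 91014.1 Mb
Total: 179000.2 Mb = 22375.0 MB.
At 100 Mbps: 179000.2 / 100 = 1790 s ≈ 29.8 minutes.

29.8 minutes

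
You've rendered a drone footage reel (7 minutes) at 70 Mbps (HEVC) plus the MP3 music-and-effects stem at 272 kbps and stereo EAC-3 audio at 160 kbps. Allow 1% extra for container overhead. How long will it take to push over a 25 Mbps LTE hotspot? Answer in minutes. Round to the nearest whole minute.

7 min = 420 s
Audio total: 272 + 160 = 432 kbps = 0.432 Mbps.
Total bitrate: 70.432 Mbps.
File: 70.432 Mbps × 420 s = 29581.4 Mb.
With 1% container overhead: ×1.01. → 29877.3 Mb.
At 25 Mbps: 29877.3 / 25 = 1195.1 s ≈ 19.9 minutes.

20 minutes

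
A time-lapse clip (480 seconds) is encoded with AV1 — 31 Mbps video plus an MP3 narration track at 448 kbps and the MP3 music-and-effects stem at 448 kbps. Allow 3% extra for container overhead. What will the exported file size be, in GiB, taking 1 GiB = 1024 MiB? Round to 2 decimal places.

Audio total: 448 + 448 = 896 kbps = 0.896 Mbps.
Total bitrate: 31 + 0.896 = 31.896 Mbps.
Stream data: 31.896 Mbps × 480 s = 15310.1 Mb.
With 3% container overhead: ×1.03.
15,769 Mb = 1,971,172,800 bytes ÷ 1,073,741,824 = 1.836 GiB.

1.84 GiB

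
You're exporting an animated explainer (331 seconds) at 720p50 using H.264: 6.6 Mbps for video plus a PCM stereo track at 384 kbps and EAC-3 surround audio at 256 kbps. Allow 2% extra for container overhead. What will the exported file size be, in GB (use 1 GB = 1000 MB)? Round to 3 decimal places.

Audio total: 384 + 256 = 640 kbps = 0.640 Mbps.
Total bitrate: 6.6 + 0.640 = 7.240 Mbps.
Stream data: 7.240 Mbps × 331 s = 2396.4 Mb.
With 2% container overhead: ×1.02.
2,444 Mb ÷ 8 = 305.5 MB → 0.3055 GB.

0.306 GB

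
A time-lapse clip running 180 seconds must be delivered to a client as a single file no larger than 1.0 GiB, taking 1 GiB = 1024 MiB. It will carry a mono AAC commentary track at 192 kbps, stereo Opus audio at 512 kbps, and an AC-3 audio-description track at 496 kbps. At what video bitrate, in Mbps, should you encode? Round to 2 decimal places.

46.52 Mbps

Budget: 1.0 GiB = 8589.9 Mb.
Total bitrate budget: 8589.9 Mb / 180 s = 47.722 Mbps.
Audio total: 192 + 512 + 496 = 1200 kbps = 1.200 Mbps.
Video: 47.722 − 1.200 = 46.522 Mbps.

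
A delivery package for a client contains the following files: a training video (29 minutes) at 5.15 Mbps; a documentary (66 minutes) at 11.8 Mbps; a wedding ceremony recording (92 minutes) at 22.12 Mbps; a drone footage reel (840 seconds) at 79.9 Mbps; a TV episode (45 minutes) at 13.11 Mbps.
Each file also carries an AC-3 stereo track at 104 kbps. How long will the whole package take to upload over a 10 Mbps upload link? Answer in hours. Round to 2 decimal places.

7.83 hours

Audio: 104 kbps = 0.104 Mbps.
training video: 5.254 Mbps × 1740 s = 9142.0 Mb
documentary: 11.904 Mbps × 3960 s = 47139.8 Mb
wedding ceremony recording: 22.224 Mbps × 5520 s = 122676.5 Mb
drone footage reel: 80.004 Mbps × 840 s = 67203.4 Mb
TV episode: 13.214 Mbps × 2700 s = 35677.8 Mb
Total: 281839.4 Mb = 35229.9 MB.
At 10 Mbps: 281839.4 / 10 = 28184 s ≈ 7.83 hours.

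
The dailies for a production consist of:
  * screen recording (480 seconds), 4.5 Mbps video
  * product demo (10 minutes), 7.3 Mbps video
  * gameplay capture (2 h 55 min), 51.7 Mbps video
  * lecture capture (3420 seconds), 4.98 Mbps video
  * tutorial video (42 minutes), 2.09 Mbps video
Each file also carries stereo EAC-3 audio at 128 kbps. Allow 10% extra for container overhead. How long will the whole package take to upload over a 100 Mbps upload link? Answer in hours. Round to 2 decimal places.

Audio: 128 kbps = 0.128 Mbps.
screen recording: 4.628 Mbps × 480 s × 1.10 = 2443.6 Mb
product demo: 7.428 Mbps × 600 s × 1.10 = 4902.5 Mb
gameplay capture: 51.828 Mbps × 10500 s × 1.10 = 598613.4 Mb
lecture capture: 5.108 Mbps × 3420 s × 1.10 = 19216.3 Mb
tutorial video: 2.218 Mbps × 2520 s × 1.10 = 6148.3 Mb
Total: 631324.1 Mb = 78915.5 MB.
At 100 Mbps: 631324.1 / 100 = 6313 s ≈ 1.75 hours.

1.75 hours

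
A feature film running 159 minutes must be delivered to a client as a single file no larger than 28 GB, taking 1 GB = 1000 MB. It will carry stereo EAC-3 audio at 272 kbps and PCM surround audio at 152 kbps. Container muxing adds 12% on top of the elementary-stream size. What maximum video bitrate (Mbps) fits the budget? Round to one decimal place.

20.5 Mbps

Budget: 28 GB = 224000.0 Mb.
Stream payload after overhead: 224000.0 / 1.12 = 200000.0 Mb.
159 min = 9540 s
Total bitrate budget: 200000.0 Mb / 9540 s = 20.964 Mbps.
Audio total: 272 + 152 = 424 kbps = 0.424 Mbps.
Video: 20.964 − 0.424 = 20.540 Mbps.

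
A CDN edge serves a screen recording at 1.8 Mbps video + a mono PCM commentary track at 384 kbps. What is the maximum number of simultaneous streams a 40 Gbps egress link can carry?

18315

Audio: 384 kbps = 0.384 Mbps.
Per-viewer media rate: 2.184 Mbps.
40 Gbps = 40,000 Mbps; 40,000 / 2.184 = 18315.02 → 18315 viewers.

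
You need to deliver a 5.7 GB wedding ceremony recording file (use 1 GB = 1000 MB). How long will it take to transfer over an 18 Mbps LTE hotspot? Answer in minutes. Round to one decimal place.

42.2 minutes

File: 5.7 GB = 45600.0 Mb.
At 18 Mbps: 45600.0 / 18 = 2533.3 s ≈ 42.2 minutes.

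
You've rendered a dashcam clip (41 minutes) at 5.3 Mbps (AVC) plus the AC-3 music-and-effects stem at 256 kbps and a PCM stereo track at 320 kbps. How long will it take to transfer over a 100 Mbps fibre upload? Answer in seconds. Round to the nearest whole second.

41 min = 2460 s
Audio total: 256 + 320 = 576 kbps = 0.576 Mbps.
Total bitrate: 5.876 Mbps.
File: 5.876 Mbps × 2460 s = 14455.0 Mb.
At 100 Mbps: 14455.0 / 100 = 144.5 s ≈ 145 seconds.

145 seconds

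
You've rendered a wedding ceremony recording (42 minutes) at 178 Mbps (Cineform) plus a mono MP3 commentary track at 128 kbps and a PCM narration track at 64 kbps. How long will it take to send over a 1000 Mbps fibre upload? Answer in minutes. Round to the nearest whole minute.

7 minutes

42 min = 2520 s
Audio total: 128 + 64 = 192 kbps = 0.192 Mbps.
Total bitrate: 178.192 Mbps.
File: 178.192 Mbps × 2520 s = 449043.8 Mb.
At 1000 Mbps: 449043.8 / 1000 = 449.0 s ≈ 7.48 minutes.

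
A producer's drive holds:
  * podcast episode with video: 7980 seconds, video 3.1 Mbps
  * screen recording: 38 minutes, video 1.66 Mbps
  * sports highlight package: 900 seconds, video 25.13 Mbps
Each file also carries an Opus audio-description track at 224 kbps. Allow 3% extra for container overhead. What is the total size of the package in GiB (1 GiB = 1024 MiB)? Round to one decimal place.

Audio: 224 kbps = 0.224 Mbps.
podcast episode with video: 3.324 Mbps × 7980 s × 1.03 = 27321.3 Mb
screen recording: 1.884 Mbps × 2280 s × 1.03 = 4424.4 Mb
sports highlight package: 25.354 Mbps × 900 s × 1.03 = 23503.2 Mb
Total: 55248.8 Mb = 6906.1 MB.
= 6.432 GiB.

6.4 GiB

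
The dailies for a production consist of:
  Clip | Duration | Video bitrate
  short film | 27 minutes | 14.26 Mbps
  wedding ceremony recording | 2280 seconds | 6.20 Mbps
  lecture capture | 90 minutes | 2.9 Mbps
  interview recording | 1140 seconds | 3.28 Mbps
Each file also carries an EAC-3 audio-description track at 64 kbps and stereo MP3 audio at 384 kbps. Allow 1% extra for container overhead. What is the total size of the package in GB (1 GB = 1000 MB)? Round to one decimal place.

7.7 GB

Audio total: 64 + 384 = 448 kbps = 0.448 Mbps.
short film: 14.708 Mbps × 1620 s × 1.01 = 24065.2 Mb
wedding ceremony recording: 6.648 Mbps × 2280 s × 1.01 = 15309.0 Mb
lecture capture: 3.348 Mbps × 5400 s × 1.01 = 18260.0 Mb
interview recording: 3.728 Mbps × 1140 s × 1.01 = 4292.4 Mb
Total: 61926.7 Mb = 7740.8 MB.
= 7.741 GB.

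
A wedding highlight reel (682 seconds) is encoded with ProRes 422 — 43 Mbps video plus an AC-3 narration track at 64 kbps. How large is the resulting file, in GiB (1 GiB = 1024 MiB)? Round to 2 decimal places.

3.42 GiB

Audio: 64 kbps = 0.064 Mbps.
Total bitrate: 43 + 0.064 = 43.064 Mbps.
Stream data: 43.064 Mbps × 682 s = 29369.6 Mb.
29,370 Mb = 3,671,206,000 bytes ÷ 1,073,741,824 = 3.419 GiB.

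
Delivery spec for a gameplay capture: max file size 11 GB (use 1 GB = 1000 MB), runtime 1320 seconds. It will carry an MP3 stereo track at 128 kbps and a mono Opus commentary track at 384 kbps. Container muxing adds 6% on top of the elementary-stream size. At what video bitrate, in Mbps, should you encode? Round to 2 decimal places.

Budget: 11 GB = 88000.0 Mb.
Stream payload after overhead: 88000.0 / 1.06 = 83018.9 Mb.
Total bitrate budget: 83018.9 Mb / 1320 s = 62.893 Mbps.
Audio total: 128 + 384 = 512 kbps = 0.512 Mbps.
Video: 62.893 − 0.512 = 62.381 Mbps.

62.38 Mbps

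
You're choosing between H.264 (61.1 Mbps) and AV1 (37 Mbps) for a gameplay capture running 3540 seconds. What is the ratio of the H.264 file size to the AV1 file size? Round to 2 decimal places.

H.264: 61.100 Mbps × 3540 s = 216294.0 Mb = 27.037 GB.
AV1: 37.000 Mbps × 3540 s = 130980.0 Mb = 16.372 GB.
Ratio: 27.037 / 16.372 = 1.651.

1.65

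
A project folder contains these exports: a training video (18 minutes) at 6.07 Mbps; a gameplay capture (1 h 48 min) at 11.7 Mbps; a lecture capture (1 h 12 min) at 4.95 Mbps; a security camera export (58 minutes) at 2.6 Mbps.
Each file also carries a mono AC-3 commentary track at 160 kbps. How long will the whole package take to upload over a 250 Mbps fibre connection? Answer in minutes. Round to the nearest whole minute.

Audio: 160 kbps = 0.160 Mbps.
training video: 6.230 Mbps × 1080 s = 6728.4 Mb
gameplay capture: 11.860 Mbps × 6480 s = 76852.8 Mb
lecture capture: 5.110 Mbps × 4320 s = 22075.2 Mb
security camera export: 2.760 Mbps × 3480 s = 9604.8 Mb
Total: 115261.2 Mb = 14407.6 MB.
At 250 Mbps: 115261.2 / 250 = 461 s ≈ 7.68 minutes.

8 minutes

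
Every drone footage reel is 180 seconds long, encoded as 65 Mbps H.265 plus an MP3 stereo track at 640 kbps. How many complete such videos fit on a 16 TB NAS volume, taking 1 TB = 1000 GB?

10833

Audio: 640 kbps = 0.640 Mbps.
Total bitrate: 65.640 Mbps.
Per item: 65.640 Mbps × 180 s = 11,815 Mb = 1,477 MB.
Capacity: 16 TB = 128,000,000 Mb; 10833.50 items → 10833 complete.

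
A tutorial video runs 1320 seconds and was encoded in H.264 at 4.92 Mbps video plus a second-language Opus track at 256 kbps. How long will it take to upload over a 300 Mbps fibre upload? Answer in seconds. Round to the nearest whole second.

23 seconds

Audio: 256 kbps = 0.256 Mbps.
Total bitrate: 5.176 Mbps.
File: 5.176 Mbps × 1320 s = 6832.3 Mb.
At 300 Mbps: 6832.3 / 300 = 22.8 s ≈ 22.8 seconds.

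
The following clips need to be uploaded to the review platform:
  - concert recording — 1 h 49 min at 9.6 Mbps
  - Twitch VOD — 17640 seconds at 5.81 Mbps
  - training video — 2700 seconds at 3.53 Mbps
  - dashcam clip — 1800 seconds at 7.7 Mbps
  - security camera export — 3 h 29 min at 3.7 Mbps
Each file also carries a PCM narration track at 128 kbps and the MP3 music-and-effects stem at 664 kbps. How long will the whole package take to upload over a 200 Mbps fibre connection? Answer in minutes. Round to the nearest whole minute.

Audio total: 128 + 664 = 792 kbps = 0.792 Mbps.
concert recording: 10.392 Mbps × 6540 s = 67963.7 Mb
Twitch VOD: 6.602 Mbps × 17640 s = 116459.3 Mb
training video: 4.322 Mbps × 2700 s = 11669.4 Mb
dashcam clip: 8.492 Mbps × 1800 s = 15285.6 Mb
security camera export: 4.492 Mbps × 12540 s = 56329.7 Mb
Total: 267707.6 Mb = 33463.5 MB.
At 200 Mbps: 267707.6 / 200 = 1339 s ≈ 22.3 minutes.

22 minutes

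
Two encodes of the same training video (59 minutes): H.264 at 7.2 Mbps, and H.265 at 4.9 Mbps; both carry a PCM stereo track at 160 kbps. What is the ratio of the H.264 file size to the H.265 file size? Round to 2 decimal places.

59 min = 3540 s
Audio: 160 kbps = 0.160 Mbps.
H.264: 7.360 Mbps × 3540 s = 26054.4 Mb = 3.257 GB.
H.265: 5.060 Mbps × 3540 s = 17912.4 Mb = 2.239 GB.
Ratio: 3.257 / 2.239 = 1.455.

1.45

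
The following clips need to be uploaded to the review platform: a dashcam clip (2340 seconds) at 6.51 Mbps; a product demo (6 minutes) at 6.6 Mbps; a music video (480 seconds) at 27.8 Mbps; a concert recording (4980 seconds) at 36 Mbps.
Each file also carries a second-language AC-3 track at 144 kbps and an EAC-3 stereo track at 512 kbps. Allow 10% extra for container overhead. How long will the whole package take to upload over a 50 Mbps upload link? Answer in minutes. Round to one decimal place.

79.0 minutes

Audio total: 144 + 512 = 656 kbps = 0.656 Mbps.
dashcam clip: 7.166 Mbps × 2340 s × 1.10 = 18445.3 Mb
product demo: 7.256 Mbps × 360 s × 1.10 = 2873.4 Mb
music video: 28.456 Mbps × 480 s × 1.10 = 15024.8 Mb
concert recording: 36.656 Mbps × 4980 s × 1.10 = 200801.6 Mb
Total: 237145.0 Mb = 29643.1 MB.
At 50 Mbps: 237145.0 / 50 = 4743 s ≈ 79 minutes.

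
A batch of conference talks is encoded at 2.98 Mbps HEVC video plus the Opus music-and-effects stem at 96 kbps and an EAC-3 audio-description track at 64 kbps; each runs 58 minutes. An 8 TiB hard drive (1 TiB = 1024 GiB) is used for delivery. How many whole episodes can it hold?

58 min = 3480 s
Audio total: 96 + 64 = 160 kbps = 0.160 Mbps.
Total bitrate: 3.140 Mbps.
Per item: 3.140 Mbps × 3480 s = 10,927 Mb = 1,366 MB.
Capacity: 8 TiB = 70,368,744 Mb; 6439.78 items → 6439 complete.

6439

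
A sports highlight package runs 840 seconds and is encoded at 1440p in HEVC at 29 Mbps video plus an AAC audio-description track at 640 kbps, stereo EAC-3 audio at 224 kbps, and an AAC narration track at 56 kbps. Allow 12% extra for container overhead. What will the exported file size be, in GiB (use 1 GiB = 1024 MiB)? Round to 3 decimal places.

Audio total: 640 + 224 + 56 = 920 kbps = 0.920 Mbps.
Total bitrate: 29 + 0.920 = 29.920 Mbps.
Stream data: 29.920 Mbps × 840 s = 25132.8 Mb.
With 12% container overhead: ×1.12.
28,149 Mb = 3,518,592,000 bytes ÷ 1,073,741,824 = 3.277 GiB.

3.277 GiB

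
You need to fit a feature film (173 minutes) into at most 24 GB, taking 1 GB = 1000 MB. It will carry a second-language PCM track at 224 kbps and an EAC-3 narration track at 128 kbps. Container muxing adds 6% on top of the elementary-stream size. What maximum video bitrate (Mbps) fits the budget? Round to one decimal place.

17.1 Mbps

Budget: 24 GB = 192000.0 Mb.
Stream payload after overhead: 192000.0 / 1.06 = 181132.1 Mb.
173 min = 10380 s
Total bitrate budget: 181132.1 Mb / 10380 s = 17.450 Mbps.
Audio total: 224 + 128 = 352 kbps = 0.352 Mbps.
Video: 17.450 − 0.352 = 17.098 Mbps.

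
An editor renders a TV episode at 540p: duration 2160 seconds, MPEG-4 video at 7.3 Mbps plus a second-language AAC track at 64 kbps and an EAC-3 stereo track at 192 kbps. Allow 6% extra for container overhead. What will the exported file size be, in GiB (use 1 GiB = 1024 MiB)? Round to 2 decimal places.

2.01 GiB

Audio total: 64 + 192 = 256 kbps = 0.256 Mbps.
Total bitrate: 7.3 + 0.256 = 7.556 Mbps.
Stream data: 7.556 Mbps × 2160 s = 16321.0 Mb.
With 6% container overhead: ×1.06.
17,300 Mb = 2,162,527,200 bytes ÷ 1,073,741,824 = 2.014 GiB.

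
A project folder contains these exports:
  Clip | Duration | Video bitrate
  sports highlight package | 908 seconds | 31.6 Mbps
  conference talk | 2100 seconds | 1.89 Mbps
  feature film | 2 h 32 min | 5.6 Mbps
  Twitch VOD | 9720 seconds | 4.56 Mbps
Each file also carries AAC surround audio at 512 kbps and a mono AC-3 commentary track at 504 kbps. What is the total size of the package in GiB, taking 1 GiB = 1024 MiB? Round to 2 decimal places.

Audio total: 512 + 504 = 1016 kbps = 1.016 Mbps.
sports highlight package: 32.616 Mbps × 908 s = 29615.3 Mb
conference talk: 2.906 Mbps × 2100 s = 6102.6 Mb
feature film: 6.616 Mbps × 9120 s = 60337.9 Mb
Twitch VOD: 5.576 Mbps × 9720 s = 54198.7 Mb
Total: 150254.6 Mb = 18781.8 MB.
= 17.49 GiB.

17.49 GiB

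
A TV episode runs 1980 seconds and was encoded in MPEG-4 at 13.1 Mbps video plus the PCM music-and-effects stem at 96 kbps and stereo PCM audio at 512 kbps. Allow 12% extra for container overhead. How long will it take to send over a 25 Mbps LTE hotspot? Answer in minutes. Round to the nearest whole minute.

Audio total: 96 + 512 = 608 kbps = 0.608 Mbps.
Total bitrate: 13.708 Mbps.
File: 13.708 Mbps × 1980 s = 27141.8 Mb.
With 12% container overhead: ×1.12. → 30398.9 Mb.
At 25 Mbps: 30398.9 / 25 = 1216.0 s ≈ 20.3 minutes.

20 minutes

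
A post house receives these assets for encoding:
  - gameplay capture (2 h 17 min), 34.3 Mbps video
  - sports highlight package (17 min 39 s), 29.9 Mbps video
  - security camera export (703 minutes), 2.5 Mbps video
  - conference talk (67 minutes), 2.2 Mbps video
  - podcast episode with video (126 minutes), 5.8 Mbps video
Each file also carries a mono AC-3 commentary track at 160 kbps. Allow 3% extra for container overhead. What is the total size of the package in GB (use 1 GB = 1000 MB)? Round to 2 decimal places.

62.04 GB

Audio: 160 kbps = 0.160 Mbps.
gameplay capture: 34.460 Mbps × 8220 s × 1.03 = 291759.0 Mb
sports highlight package: 30.060 Mbps × 1059 s × 1.03 = 32788.5 Mb
security camera export: 2.660 Mbps × 42180 s × 1.03 = 115564.8 Mb
conference talk: 2.360 Mbps × 4020 s × 1.03 = 9771.8 Mb
podcast episode with video: 5.960 Mbps × 7560 s × 1.03 = 46409.3 Mb
Total: 496293.5 Mb = 62036.7 MB.
= 62.04 GB.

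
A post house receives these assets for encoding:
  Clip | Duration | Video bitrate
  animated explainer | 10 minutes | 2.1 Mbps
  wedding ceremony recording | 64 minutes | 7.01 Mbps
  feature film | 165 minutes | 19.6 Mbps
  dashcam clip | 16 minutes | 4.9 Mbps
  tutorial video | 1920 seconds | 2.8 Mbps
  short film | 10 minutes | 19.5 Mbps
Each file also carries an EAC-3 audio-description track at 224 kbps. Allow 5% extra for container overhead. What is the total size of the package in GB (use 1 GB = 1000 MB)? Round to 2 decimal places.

32.55 GB

Audio: 224 kbps = 0.224 Mbps.
animated explainer: 2.324 Mbps × 600 s × 1.05 = 1464.1 Mb
wedding ceremony recording: 7.234 Mbps × 3840 s × 1.05 = 29167.5 Mb
feature film: 19.824 Mbps × 9900 s × 1.05 = 206070.5 Mb
dashcam clip: 5.124 Mbps × 960 s × 1.05 = 5165.0 Mb
tutorial video: 3.024 Mbps × 1920 s × 1.05 = 6096.4 Mb
short film: 19.724 Mbps × 600 s × 1.05 = 12426.1 Mb
Total: 260389.6 Mb = 32548.7 MB.
= 32.55 GB.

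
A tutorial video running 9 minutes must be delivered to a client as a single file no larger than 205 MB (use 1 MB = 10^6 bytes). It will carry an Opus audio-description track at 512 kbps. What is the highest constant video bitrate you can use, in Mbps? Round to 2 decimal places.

2.53 Mbps

Budget: 205 MB = 1640.0 Mb.
9 min = 540 s
Total bitrate budget: 1640.0 Mb / 540 s = 3.037 Mbps.
Audio: 512 kbps = 0.512 Mbps.
Video: 3.037 − 0.512 = 2.525 Mbps.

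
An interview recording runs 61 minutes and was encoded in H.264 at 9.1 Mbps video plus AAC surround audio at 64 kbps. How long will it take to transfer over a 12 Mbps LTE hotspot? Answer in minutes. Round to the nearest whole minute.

61 min = 3660 s
Audio: 64 kbps = 0.064 Mbps.
Total bitrate: 9.164 Mbps.
File: 9.164 Mbps × 3660 s = 33540.2 Mb.
At 12 Mbps: 33540.2 / 12 = 2795.0 s ≈ 46.6 minutes.

47 minutes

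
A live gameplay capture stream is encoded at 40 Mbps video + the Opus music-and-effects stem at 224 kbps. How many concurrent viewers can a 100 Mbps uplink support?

Audio: 224 kbps = 0.224 Mbps.
Per-viewer media rate: 40.224 Mbps.
100 Mbps = 100.0 Mbps; 100.0 / 40.224 = 2.49 → 2 viewers.

2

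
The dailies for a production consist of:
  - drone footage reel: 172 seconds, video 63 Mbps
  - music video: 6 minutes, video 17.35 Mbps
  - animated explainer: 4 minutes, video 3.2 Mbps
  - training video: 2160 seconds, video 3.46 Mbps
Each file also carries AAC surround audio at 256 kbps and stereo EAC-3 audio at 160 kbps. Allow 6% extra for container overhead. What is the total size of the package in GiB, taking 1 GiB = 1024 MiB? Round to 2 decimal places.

3.28 GiB

Audio total: 256 + 160 = 416 kbps = 0.416 Mbps.
drone footage reel: 63.416 Mbps × 172 s × 1.06 = 11562.0 Mb
music video: 17.766 Mbps × 360 s × 1.06 = 6779.5 Mb
animated explainer: 3.616 Mbps × 240 s × 1.06 = 919.9 Mb
training video: 3.876 Mbps × 2160 s × 1.06 = 8874.5 Mb
Total: 28135.9 Mb = 3517.0 MB.
= 3.275 GiB.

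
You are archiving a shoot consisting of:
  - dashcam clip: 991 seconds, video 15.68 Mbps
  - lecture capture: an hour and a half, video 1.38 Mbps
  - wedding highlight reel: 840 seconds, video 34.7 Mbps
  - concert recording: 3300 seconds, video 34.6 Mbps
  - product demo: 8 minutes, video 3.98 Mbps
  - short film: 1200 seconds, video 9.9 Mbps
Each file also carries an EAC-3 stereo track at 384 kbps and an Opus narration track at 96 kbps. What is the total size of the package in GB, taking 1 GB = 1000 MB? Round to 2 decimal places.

23.25 GB

Audio total: 384 + 96 = 480 kbps = 0.480 Mbps.
dashcam clip: 16.160 Mbps × 991 s = 16014.6 Mb
lecture capture: 1.860 Mbps × 5400 s = 10044.0 Mb
wedding highlight reel: 35.180 Mbps × 840 s = 29551.2 Mb
concert recording: 35.080 Mbps × 3300 s = 115764.0 Mb
product demo: 4.460 Mbps × 480 s = 2140.8 Mb
short film: 10.380 Mbps × 1200 s = 12456.0 Mb
Total: 185970.6 Mb = 23246.3 MB.
= 23.25 GB.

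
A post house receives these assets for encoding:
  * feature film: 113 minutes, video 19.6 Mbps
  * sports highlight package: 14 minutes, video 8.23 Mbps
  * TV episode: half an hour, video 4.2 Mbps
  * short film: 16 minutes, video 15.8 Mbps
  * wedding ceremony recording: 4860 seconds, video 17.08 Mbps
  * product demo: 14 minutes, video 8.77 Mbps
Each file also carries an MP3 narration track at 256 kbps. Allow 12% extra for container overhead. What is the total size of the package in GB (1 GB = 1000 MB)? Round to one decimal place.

36.0 GB

Audio: 256 kbps = 0.256 Mbps.
feature film: 19.856 Mbps × 6780 s × 1.12 = 150778.5 Mb
sports highlight package: 8.486 Mbps × 840 s × 1.12 = 7983.6 Mb
TV episode: 4.456 Mbps × 1800 s × 1.12 = 8983.3 Mb
short film: 16.056 Mbps × 960 s × 1.12 = 17263.4 Mb
wedding ceremony recording: 17.336 Mbps × 4860 s × 1.12 = 94363.3 Mb
product demo: 9.026 Mbps × 840 s × 1.12 = 8491.7 Mb
Total: 287863.8 Mb = 35983.0 MB.
= 35.98 GB.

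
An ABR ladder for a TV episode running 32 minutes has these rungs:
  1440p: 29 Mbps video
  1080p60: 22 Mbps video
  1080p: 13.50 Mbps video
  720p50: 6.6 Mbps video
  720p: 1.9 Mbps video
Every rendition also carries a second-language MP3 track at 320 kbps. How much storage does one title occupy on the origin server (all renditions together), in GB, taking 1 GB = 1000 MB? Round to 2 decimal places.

32 min = 1920 s
Audio: 320 kbps = 0.320 Mbps.
Sum of rendition bitrates: (29+0.320) + (22+0.320) + (13.50+0.320) + (6.6+0.320) + (1.9+0.320) = 74.600 Mbps.
× 1920 s = 143,232 Mb = 17,904 MB = 17.90 GB.

17.90 GB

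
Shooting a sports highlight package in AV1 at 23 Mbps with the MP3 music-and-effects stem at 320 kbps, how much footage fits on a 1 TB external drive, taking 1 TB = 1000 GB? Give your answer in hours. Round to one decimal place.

Audio: 320 kbps = 0.320 Mbps.
Total bitrate: 23 + 0.320 = 23.320 Mbps.
Capacity: 1 TB = 8,000,000 Mb.
Recording time: 8,000,000 / 23.320 = 343,053 s ≈ 95.3 hours.

95.3 hours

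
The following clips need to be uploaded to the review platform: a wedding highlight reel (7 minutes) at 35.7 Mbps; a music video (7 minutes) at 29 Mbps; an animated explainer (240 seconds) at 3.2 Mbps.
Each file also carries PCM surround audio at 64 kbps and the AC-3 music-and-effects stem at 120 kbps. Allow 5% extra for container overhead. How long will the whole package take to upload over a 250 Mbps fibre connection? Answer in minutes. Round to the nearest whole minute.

2 minutes

Audio total: 64 + 120 = 184 kbps = 0.184 Mbps.
wedding highlight reel: 35.884 Mbps × 420 s × 1.05 = 15824.8 Mb
music video: 29.184 Mbps × 420 s × 1.05 = 12870.1 Mb
animated explainer: 3.384 Mbps × 240 s × 1.05 = 852.8 Mb
Total: 29547.8 Mb = 3693.5 MB.
At 250 Mbps: 29547.8 / 250 = 118 s ≈ 1.97 minutes.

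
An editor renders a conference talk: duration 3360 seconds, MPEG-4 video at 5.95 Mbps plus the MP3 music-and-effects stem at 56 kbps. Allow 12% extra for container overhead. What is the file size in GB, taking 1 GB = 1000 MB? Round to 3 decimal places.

Audio: 56 kbps = 0.056 Mbps.
Total bitrate: 5.95 + 0.056 = 6.006 Mbps.
Stream data: 6.006 Mbps × 3360 s = 20180.2 Mb.
With 12% container overhead: ×1.12.
22,602 Mb ÷ 8 = 2,825 MB → 2.825 GB.

2.825 GB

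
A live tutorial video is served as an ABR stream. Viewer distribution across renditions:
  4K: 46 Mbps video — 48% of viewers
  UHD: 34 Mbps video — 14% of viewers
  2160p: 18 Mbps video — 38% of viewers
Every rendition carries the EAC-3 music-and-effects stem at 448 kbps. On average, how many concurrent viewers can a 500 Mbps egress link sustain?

14

Audio: 448 kbps = 0.448 Mbps.
Average per-viewer bitrate: 0.48×46.448 + 0.14×34.448 + 0.38×18.448 = 34.128 Mbps.
500 Mbps = 500.0 Mbps; 500.0 / 34.128 = 14.65 → 14.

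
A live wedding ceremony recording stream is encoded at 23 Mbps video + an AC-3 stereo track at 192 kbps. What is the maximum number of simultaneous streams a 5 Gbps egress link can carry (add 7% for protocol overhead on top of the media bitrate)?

201

Audio: 192 kbps = 0.192 Mbps.
Per-viewer media rate: 23.192 Mbps.
On the wire with 7% overhead: 24.815 Mbps.
5 Gbps = 5,000 Mbps; 5,000 / 24.815 = 201.49 → 201 viewers.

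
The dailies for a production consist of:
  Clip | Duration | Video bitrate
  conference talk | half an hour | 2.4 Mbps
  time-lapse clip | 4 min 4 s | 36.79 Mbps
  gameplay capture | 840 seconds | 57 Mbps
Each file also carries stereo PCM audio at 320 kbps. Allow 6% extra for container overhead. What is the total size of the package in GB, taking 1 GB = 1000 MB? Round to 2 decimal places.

Audio: 320 kbps = 0.320 Mbps.
conference talk: 2.720 Mbps × 1800 s × 1.06 = 5189.8 Mb
time-lapse clip: 37.110 Mbps × 244 s × 1.06 = 9598.1 Mb
gameplay capture: 57.320 Mbps × 840 s × 1.06 = 51037.7 Mb
Total: 65825.6 Mb = 8228.2 MB.
= 8.228 GB.

8.23 GB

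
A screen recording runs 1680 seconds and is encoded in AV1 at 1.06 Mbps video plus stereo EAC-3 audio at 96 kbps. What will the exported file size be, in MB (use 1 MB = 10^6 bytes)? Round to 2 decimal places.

242.76 MB

Audio: 96 kbps = 0.096 Mbps.
Total bitrate: 1.06 + 0.096 = 1.156 Mbps.
Stream data: 1.156 Mbps × 1680 s = 1942.1 Mb.
1,942 Mb ÷ 8 = 242.8 MB → 242.8 MB.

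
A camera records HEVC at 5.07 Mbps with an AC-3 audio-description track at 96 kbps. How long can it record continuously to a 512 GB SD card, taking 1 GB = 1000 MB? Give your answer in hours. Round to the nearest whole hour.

Audio: 96 kbps = 0.096 Mbps.
Total bitrate: 5.07 + 0.096 = 5.166 Mbps.
Capacity: 512 GB = 4,096,000 Mb.
Recording time: 4,096,000 / 5.166 = 792,877 s ≈ 220 hours.

220 hours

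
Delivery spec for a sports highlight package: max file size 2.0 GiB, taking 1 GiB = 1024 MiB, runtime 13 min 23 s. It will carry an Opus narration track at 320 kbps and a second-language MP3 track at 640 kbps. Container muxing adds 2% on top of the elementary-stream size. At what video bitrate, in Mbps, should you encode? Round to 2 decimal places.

Budget: 2.0 GiB = 17179.9 Mb.
Stream payload after overhead: 17179.9 / 1.02 = 16843.0 Mb.
13 min 23 s = 803 s
Total bitrate budget: 16843.0 Mb / 803 s = 20.975 Mbps.
Audio total: 320 + 640 = 960 kbps = 0.960 Mbps.
Video: 20.975 − 0.960 = 20.015 Mbps.

20.02 Mbps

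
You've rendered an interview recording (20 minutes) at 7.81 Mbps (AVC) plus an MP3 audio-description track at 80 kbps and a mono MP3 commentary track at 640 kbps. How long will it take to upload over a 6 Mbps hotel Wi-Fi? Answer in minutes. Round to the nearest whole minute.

28 minutes

20 min = 1200 s
Audio total: 80 + 640 = 720 kbps = 0.720 Mbps.
Total bitrate: 8.530 Mbps.
File: 8.530 Mbps × 1200 s = 10236.0 Mb.
At 6 Mbps: 10236.0 / 6 = 1706.0 s ≈ 28.4 minutes.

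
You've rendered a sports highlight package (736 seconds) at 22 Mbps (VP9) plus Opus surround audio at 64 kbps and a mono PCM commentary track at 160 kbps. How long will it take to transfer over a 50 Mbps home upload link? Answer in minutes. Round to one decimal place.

Audio total: 64 + 160 = 224 kbps = 0.224 Mbps.
Total bitrate: 22.224 Mbps.
File: 22.224 Mbps × 736 s = 16356.9 Mb.
At 50 Mbps: 16356.9 / 50 = 327.1 s ≈ 5.45 minutes.

5.5 minutes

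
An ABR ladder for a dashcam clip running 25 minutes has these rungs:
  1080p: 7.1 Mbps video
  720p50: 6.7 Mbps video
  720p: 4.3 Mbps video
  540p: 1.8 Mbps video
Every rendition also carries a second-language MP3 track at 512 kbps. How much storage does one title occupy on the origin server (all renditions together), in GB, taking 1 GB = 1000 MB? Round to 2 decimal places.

4.12 GB

25 min = 1500 s
Audio: 512 kbps = 0.512 Mbps.
Sum of rendition bitrates: (7.1+0.512) + (6.7+0.512) + (4.3+0.512) + (1.8+0.512) = 21.948 Mbps.
× 1500 s = 32,922 Mb = 4,115 MB = 4.115 GB.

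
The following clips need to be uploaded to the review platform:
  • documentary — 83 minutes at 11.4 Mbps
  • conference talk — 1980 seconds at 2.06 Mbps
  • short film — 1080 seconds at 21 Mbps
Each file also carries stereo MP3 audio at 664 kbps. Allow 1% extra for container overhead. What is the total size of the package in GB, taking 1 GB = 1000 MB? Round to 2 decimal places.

Audio: 664 kbps = 0.664 Mbps.
documentary: 12.064 Mbps × 4980 s × 1.01 = 60679.5 Mb
conference talk: 2.724 Mbps × 1980 s × 1.01 = 5447.5 Mb
short film: 21.664 Mbps × 1080 s × 1.01 = 23631.1 Mb
Total: 89758.1 Mb = 11219.8 MB.
= 11.22 GB.

11.22 GB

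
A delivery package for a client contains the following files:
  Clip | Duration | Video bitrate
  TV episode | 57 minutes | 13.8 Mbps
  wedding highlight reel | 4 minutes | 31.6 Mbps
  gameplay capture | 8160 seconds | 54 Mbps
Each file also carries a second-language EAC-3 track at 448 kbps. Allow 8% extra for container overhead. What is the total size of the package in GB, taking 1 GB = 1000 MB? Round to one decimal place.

Audio: 448 kbps = 0.448 Mbps.
TV episode: 14.248 Mbps × 3420 s × 1.08 = 52626.4 Mb
wedding highlight reel: 32.048 Mbps × 240 s × 1.08 = 8306.8 Mb
gameplay capture: 54.448 Mbps × 8160 s × 1.08 = 479839.3 Mb
Total: 540772.6 Mb = 67596.6 MB.
= 67.60 GB.

67.6 GB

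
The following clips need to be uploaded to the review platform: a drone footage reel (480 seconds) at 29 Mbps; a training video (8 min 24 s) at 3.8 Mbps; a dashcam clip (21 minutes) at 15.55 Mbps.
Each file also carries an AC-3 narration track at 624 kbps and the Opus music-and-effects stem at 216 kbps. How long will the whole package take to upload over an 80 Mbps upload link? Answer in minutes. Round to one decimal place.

Audio total: 624 + 216 = 840 kbps = 0.840 Mbps.
drone footage reel: 29.840 Mbps × 480 s = 14323.2 Mb
training video: 4.640 Mbps × 504 s = 2338.6 Mb
dashcam clip: 16.390 Mbps × 1260 s = 20651.4 Mb
Total: 37313.2 Mb = 4664.1 MB.
At 80 Mbps: 37313.2 / 80 = 466 s ≈ 7.77 minutes.

7.8 minutes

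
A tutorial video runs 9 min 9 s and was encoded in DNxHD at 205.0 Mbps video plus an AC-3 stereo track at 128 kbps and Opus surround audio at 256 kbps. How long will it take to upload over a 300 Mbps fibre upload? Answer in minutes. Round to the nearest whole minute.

9 min 9 s = 549 s
Audio total: 128 + 256 = 384 kbps = 0.384 Mbps.
Total bitrate: 205.384 Mbps.
File: 205.384 Mbps × 549 s = 112755.8 Mb.
At 300 Mbps: 112755.8 / 300 = 375.9 s ≈ 6.26 minutes.

6 minutes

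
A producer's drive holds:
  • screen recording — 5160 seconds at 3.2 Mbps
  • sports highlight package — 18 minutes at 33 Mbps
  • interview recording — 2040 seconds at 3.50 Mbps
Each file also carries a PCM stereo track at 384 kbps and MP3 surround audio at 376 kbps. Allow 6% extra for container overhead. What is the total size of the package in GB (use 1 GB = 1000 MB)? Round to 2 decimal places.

Audio total: 384 + 376 = 760 kbps = 0.760 Mbps.
screen recording: 3.960 Mbps × 5160 s × 1.06 = 21659.6 Mb
sports highlight package: 33.760 Mbps × 1080 s × 1.06 = 38648.4 Mb
interview recording: 4.260 Mbps × 2040 s × 1.06 = 9211.8 Mb
Total: 69519.9 Mb = 8690.0 MB.
= 8.690 GB.

8.69 GB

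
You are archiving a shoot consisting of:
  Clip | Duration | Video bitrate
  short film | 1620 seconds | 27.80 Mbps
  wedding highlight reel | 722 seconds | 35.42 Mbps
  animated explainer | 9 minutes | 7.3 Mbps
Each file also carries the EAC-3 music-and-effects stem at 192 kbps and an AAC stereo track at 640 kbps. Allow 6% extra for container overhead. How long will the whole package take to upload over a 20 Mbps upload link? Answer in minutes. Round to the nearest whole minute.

Audio total: 192 + 640 = 832 kbps = 0.832 Mbps.
short film: 28.632 Mbps × 1620 s × 1.06 = 49166.9 Mb
wedding highlight reel: 36.252 Mbps × 722 s × 1.06 = 27744.4 Mb
animated explainer: 8.132 Mbps × 540 s × 1.06 = 4654.8 Mb
Total: 81566.0 Mb = 10195.8 MB.
At 20 Mbps: 81566.0 / 20 = 4078 s ≈ 68 minutes.

68 minutes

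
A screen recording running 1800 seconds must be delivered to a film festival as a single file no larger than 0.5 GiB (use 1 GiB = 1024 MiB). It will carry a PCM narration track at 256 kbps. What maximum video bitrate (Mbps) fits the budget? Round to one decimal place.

2.1 Mbps

Budget: 0.5 GiB = 4295.0 Mb.
Total bitrate budget: 4295.0 Mb / 1800 s = 2.386 Mbps.
Audio: 256 kbps = 0.256 Mbps.
Video: 2.386 − 0.256 = 2.130 Mbps.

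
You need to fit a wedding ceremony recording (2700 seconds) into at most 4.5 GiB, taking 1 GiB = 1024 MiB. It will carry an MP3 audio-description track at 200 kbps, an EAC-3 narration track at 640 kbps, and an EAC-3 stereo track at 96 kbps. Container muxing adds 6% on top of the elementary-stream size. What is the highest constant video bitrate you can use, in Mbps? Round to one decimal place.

12.6 Mbps

Budget: 4.5 GiB = 38654.7 Mb.
Stream payload after overhead: 38654.7 / 1.06 = 36466.7 Mb.
Total bitrate budget: 36466.7 Mb / 2700 s = 13.506 Mbps.
Audio total: 200 + 640 + 96 = 936 kbps = 0.936 Mbps.
Video: 13.506 − 0.936 = 12.570 Mbps.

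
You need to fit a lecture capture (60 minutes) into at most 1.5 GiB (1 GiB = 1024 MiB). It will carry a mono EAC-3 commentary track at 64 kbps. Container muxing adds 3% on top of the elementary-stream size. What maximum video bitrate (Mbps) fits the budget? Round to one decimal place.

3.4 Mbps

Budget: 1.5 GiB = 12884.9 Mb.
Stream payload after overhead: 12884.9 / 1.03 = 12509.6 Mb.
60 min = 3600 s
Total bitrate budget: 12509.6 Mb / 3600 s = 3.475 Mbps.
Audio: 64 kbps = 0.064 Mbps.
Video: 3.475 − 0.064 = 3.411 Mbps.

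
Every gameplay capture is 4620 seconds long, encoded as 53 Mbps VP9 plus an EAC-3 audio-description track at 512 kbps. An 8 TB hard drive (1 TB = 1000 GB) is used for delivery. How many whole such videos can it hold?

Audio: 512 kbps = 0.512 Mbps.
Total bitrate: 53.512 Mbps.
Per item: 53.512 Mbps × 4620 s = 247,225 Mb = 30,903 MB.
Capacity: 8 TB = 64,000,000 Mb; 258.87 items → 258 complete.

258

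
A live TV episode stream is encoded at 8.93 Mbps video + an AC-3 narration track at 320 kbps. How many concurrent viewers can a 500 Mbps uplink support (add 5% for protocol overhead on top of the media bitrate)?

51

Audio: 320 kbps = 0.320 Mbps.
Per-viewer media rate: 9.250 Mbps.
On the wire with 5% overhead: 9.713 Mbps.
500 Mbps = 500.0 Mbps; 500.0 / 9.713 = 51.48 → 51 viewers.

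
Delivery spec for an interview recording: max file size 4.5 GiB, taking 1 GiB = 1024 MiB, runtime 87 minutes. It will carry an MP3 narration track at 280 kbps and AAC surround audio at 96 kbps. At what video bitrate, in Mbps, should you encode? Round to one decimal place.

Budget: 4.5 GiB = 38654.7 Mb.
87 min = 5220 s
Total bitrate budget: 38654.7 Mb / 5220 s = 7.405 Mbps.
Audio total: 280 + 96 = 376 kbps = 0.376 Mbps.
Video: 7.405 − 0.376 = 7.029 Mbps.

7.0 Mbps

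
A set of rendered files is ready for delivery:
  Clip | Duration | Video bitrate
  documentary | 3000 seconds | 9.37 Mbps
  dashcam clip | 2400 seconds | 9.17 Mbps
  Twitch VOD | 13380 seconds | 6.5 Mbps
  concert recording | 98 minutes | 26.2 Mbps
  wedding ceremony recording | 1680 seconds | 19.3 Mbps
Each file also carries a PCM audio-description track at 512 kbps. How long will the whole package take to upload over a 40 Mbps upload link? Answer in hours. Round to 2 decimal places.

Audio: 512 kbps = 0.512 Mbps.
documentary: 9.882 Mbps × 3000 s = 29646.0 Mb
dashcam clip: 9.682 Mbps × 2400 s = 23236.8 Mb
Twitch VOD: 7.012 Mbps × 13380 s = 93820.6 Mb
concert recording: 26.712 Mbps × 5880 s = 157066.6 Mb
wedding ceremony recording: 19.812 Mbps × 1680 s = 33284.2 Mb
Total: 337054.1 Mb = 42131.8 MB.
At 40 Mbps: 337054.1 / 40 = 8426 s ≈ 2.34 hours.

2.34 hours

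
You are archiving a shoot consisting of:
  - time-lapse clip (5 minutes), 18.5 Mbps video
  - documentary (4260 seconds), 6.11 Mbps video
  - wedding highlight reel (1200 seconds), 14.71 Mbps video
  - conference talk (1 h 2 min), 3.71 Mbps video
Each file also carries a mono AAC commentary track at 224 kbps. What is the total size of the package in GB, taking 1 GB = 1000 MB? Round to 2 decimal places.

Audio: 224 kbps = 0.224 Mbps.
time-lapse clip: 18.724 Mbps × 300 s = 5617.2 Mb
documentary: 6.334 Mbps × 4260 s = 26982.8 Mb
wedding highlight reel: 14.934 Mbps × 1200 s = 17920.8 Mb
conference talk: 3.934 Mbps × 3720 s = 14634.5 Mb
Total: 65155.3 Mb = 8144.4 MB.
= 8.144 GB.

8.14 GB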